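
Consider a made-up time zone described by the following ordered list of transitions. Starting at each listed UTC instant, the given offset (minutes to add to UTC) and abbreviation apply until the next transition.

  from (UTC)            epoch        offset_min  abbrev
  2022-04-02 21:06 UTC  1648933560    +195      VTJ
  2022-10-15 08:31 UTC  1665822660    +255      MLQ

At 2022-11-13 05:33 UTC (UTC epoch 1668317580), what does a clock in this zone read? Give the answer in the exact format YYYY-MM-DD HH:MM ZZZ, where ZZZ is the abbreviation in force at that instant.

Query: 2022-11-13 05:33 UTC
Rule 2/2 (MLQ, +04:15): 2022-10-15 08:31 UTC ≤ query < +∞
5·60 + 33 + 255 = 588 min
588 = 0·1440 + 588; 588 = 9·60 + 48 → 09:48, same day
→ 2022-11-13 09:48 MLQ

2022-11-13 09:48 MLQ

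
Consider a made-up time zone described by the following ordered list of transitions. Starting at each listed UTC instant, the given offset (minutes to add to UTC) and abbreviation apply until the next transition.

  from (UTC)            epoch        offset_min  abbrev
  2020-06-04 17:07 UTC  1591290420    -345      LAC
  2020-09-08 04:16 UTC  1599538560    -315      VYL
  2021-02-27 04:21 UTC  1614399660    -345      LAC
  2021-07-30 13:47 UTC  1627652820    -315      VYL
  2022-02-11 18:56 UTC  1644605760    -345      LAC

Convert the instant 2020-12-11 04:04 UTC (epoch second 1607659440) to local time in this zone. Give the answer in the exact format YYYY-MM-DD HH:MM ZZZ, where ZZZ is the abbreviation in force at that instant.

Query: 2020-12-11 04:04 UTC
Rule 2/5 (VYL, -05:15): 2020-09-08 04:16 UTC ≤ query < 2021-02-27 04:21 UTC
4·60 + 4 - 315 = -71 min
-71 = -1·1440 + 1369; 1369 = 22·60 + 49 → 22:49, 2020-12-11 - 1 day = 2020-12-10
→ 2020-12-10 22:49 VYL

2020-12-10 22:49 VYL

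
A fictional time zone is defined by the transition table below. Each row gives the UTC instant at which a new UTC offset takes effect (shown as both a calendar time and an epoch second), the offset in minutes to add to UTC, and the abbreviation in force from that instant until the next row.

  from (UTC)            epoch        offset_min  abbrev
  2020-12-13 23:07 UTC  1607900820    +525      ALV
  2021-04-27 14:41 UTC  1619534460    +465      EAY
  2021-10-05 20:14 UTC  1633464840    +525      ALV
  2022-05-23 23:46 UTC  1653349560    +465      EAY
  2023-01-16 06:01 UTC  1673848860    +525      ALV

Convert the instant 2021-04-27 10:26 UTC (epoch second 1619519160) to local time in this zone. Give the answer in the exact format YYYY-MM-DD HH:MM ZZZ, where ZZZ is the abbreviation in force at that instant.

2021-04-27 19:11 ALV

Query: 2021-04-27 10:26 UTC
Rule 1/5 (ALV, +08:45): 2020-12-13 23:07 UTC ≤ query < 2021-04-27 14:41 UTC
10·60 + 26 + 525 = 1151 min
1151 = 0·1440 + 1151; 1151 = 19·60 + 11 → 19:11, same day
→ 2021-04-27 19:11 ALV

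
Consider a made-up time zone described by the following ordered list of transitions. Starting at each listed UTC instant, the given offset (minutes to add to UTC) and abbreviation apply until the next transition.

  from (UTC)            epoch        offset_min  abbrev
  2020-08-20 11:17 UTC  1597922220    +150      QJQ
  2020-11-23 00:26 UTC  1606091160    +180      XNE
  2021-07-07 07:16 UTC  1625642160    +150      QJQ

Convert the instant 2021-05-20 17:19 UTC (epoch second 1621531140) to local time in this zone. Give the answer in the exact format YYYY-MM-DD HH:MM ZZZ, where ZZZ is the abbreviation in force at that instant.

2021-05-20 20:19 XNE

Query: 2021-05-20 17:19 UTC
Rule 2/3 (XNE, +03:00): 2020-11-23 00:26 UTC ≤ query < 2021-07-07 07:16 UTC
17·60 + 19 + 180 = 1219 min
1219 = 0·1440 + 1219; 1219 = 20·60 + 19 → 20:19, same day
→ 2021-05-20 20:19 XNE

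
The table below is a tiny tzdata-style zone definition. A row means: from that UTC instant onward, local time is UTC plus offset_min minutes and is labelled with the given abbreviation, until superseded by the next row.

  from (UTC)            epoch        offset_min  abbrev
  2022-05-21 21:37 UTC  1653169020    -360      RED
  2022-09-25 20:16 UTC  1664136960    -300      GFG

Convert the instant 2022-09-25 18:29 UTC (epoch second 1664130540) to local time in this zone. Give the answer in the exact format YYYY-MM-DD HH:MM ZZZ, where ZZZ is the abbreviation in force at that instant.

2022-09-25 12:29 RED

Query: 2022-09-25 18:29 UTC
Rule 1/2 (RED, -06:00): 2022-05-21 21:37 UTC ≤ query < 2022-09-25 20:16 UTC
18·60 + 29 - 360 = 749 min
749 = 0·1440 + 749; 749 = 12·60 + 29 → 12:29, same day
→ 2022-09-25 12:29 RED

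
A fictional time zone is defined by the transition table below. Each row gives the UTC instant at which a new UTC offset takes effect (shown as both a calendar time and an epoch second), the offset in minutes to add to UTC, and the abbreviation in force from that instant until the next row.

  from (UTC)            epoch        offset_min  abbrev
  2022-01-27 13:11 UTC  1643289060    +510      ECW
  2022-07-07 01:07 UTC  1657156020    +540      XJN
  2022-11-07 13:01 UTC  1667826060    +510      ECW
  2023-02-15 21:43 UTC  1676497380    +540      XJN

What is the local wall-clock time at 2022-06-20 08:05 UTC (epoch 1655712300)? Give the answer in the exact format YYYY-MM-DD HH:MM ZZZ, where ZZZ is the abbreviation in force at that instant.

2022-06-20 16:35 ECW

Query: 2022-06-20 08:05 UTC
Rule 1/4 (ECW, +08:30): 2022-01-27 13:11 UTC ≤ query < 2022-07-07 01:07 UTC
8·60 + 5 + 510 = 995 min
995 = 0·1440 + 995; 995 = 16·60 + 35 → 16:35, same day
→ 2022-06-20 16:35 ECW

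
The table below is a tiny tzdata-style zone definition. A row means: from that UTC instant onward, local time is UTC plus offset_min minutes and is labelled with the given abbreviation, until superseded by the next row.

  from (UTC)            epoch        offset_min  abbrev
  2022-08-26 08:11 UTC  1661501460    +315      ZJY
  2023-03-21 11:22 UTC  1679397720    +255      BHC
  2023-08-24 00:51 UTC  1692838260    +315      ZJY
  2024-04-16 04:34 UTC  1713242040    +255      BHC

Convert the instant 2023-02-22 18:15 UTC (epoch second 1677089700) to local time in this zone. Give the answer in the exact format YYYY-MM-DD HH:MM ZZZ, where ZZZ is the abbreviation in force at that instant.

2023-02-22 23:30 ZJY

Query: 2023-02-22 18:15 UTC
Rule 1/4 (ZJY, +05:15): 2022-08-26 08:11 UTC ≤ query < 2023-03-21 11:22 UTC
18·60 + 15 + 315 = 1410 min
1410 = 0·1440 + 1410; 1410 = 23·60 + 30 → 23:30, same day
→ 2023-02-22 23:30 ZJY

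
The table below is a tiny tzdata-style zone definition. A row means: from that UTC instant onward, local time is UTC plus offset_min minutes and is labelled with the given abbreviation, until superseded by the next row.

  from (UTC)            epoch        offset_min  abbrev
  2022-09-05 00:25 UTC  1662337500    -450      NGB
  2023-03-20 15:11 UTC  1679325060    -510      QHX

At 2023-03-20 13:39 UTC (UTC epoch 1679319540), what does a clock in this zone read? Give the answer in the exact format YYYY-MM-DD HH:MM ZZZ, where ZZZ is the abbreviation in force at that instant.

Query: 2023-03-20 13:39 UTC
Rule 1/2 (NGB, -07:30): 2022-09-05 00:25 UTC ≤ query < 2023-03-20 15:11 UTC
13·60 + 39 - 450 = 369 min
369 = 0·1440 + 369; 369 = 6·60 + 9 → 06:09, same day
→ 2023-03-20 06:09 NGB

2023-03-20 06:09 NGB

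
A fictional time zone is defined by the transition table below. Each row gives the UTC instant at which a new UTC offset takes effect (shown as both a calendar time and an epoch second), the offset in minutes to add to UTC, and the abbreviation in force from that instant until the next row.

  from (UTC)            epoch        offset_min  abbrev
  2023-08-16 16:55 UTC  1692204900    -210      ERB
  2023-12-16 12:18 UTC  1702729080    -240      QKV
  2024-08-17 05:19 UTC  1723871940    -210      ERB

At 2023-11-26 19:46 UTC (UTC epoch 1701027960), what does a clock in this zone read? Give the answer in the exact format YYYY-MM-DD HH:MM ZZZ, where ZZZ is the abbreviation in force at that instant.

2023-11-26 16:16 ERB

Query: 2023-11-26 19:46 UTC
Rule 1/3 (ERB, -03:30): 2023-08-16 16:55 UTC ≤ query < 2023-12-16 12:18 UTC
19·60 + 46 - 210 = 976 min
976 = 0·1440 + 976; 976 = 16·60 + 16 → 16:16, same day
→ 2023-11-26 16:16 ERB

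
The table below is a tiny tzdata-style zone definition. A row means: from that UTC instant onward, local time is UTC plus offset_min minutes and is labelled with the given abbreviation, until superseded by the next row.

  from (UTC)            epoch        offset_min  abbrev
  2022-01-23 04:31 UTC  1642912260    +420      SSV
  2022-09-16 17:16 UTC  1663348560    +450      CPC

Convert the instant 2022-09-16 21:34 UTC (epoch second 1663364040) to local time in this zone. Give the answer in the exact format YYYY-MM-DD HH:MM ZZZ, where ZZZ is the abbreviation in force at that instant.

Query: 2022-09-16 21:34 UTC
Rule 2/2 (CPC, +07:30): 2022-09-16 17:16 UTC ≤ query < +∞
21·60 + 34 + 450 = 1744 min
1744 = 1·1440 + 304; 304 = 5·60 + 4 → 05:04, 2022-09-16 + 1 day = 2022-09-17
→ 2022-09-17 05:04 CPC

2022-09-17 05:04 CPC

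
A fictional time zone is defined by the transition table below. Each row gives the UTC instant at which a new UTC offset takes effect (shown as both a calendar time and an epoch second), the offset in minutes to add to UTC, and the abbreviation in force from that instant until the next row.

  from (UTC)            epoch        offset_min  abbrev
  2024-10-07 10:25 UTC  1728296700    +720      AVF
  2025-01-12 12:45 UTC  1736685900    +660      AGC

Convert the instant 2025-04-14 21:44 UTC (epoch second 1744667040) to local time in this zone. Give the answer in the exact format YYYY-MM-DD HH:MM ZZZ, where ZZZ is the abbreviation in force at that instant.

Query: 2025-04-14 21:44 UTC
Rule 2/2 (AGC, +11:00): 2025-01-12 12:45 UTC ≤ query < +∞
21·60 + 44 + 660 = 1964 min
1964 = 1·1440 + 524; 524 = 8·60 + 44 → 08:44, 2025-04-14 + 1 day = 2025-04-15
→ 2025-04-15 08:44 AGC

2025-04-15 08:44 AGC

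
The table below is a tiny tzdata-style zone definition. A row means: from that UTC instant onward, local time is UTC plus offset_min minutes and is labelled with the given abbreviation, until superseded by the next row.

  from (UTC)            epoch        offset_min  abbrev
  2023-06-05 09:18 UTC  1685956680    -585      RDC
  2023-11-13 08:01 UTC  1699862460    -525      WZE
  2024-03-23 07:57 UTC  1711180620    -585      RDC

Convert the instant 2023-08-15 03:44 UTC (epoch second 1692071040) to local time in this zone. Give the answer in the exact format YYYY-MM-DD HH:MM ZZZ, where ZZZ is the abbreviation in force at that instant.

2023-08-14 17:59 RDC

Query: 2023-08-15 03:44 UTC
Rule 1/3 (RDC, -09:45): 2023-06-05 09:18 UTC ≤ query < 2023-11-13 08:01 UTC
3·60 + 44 - 585 = -361 min
-361 = -1·1440 + 1079; 1079 = 17·60 + 59 → 17:59, 2023-08-15 - 1 day = 2023-08-14
→ 2023-08-14 17:59 RDC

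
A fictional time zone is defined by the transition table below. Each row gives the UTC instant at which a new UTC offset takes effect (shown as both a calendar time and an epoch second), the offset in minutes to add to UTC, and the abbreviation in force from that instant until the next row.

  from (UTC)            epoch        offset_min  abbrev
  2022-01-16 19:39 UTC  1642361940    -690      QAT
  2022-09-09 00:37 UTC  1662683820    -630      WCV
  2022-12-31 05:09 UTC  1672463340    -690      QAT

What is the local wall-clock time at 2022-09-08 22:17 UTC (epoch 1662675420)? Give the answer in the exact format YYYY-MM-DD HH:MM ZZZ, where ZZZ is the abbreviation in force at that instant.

2022-09-08 10:47 QAT

Query: 2022-09-08 22:17 UTC
Rule 1/3 (QAT, -11:30): 2022-01-16 19:39 UTC ≤ query < 2022-09-09 00:37 UTC
22·60 + 17 - 690 = 647 min
647 = 0·1440 + 647; 647 = 10·60 + 47 → 10:47, same day
→ 2022-09-08 10:47 QAT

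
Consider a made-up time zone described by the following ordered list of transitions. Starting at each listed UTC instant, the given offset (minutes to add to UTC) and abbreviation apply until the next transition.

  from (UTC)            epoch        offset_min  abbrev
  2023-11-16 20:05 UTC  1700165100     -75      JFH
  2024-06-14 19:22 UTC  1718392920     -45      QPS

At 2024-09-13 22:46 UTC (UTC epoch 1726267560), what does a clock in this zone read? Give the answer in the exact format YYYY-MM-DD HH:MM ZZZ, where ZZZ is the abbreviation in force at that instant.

2024-09-13 22:01 QPS

Query: 2024-09-13 22:46 UTC
Rule 2/2 (QPS, -00:45): 2024-06-14 19:22 UTC ≤ query < +∞
22·60 + 46 - 45 = 1321 min
1321 = 0·1440 + 1321; 1321 = 22·60 + 1 → 22:01, same day
→ 2024-09-13 22:01 QPS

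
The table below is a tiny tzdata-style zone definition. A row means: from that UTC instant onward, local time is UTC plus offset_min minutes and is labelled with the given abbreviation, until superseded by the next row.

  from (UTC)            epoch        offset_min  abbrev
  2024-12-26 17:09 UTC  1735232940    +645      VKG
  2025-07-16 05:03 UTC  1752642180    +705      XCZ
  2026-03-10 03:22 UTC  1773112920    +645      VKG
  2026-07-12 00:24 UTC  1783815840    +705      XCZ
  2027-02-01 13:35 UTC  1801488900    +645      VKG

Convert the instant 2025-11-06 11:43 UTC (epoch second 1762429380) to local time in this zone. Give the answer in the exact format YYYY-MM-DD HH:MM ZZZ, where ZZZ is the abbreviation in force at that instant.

Query: 2025-11-06 11:43 UTC
Rule 2/5 (XCZ, +11:45): 2025-07-16 05:03 UTC ≤ query < 2026-03-10 03:22 UTC
11·60 + 43 + 705 = 1408 min
1408 = 0·1440 + 1408; 1408 = 23·60 + 28 → 23:28, same day
→ 2025-11-06 23:28 XCZ

2025-11-06 23:28 XCZ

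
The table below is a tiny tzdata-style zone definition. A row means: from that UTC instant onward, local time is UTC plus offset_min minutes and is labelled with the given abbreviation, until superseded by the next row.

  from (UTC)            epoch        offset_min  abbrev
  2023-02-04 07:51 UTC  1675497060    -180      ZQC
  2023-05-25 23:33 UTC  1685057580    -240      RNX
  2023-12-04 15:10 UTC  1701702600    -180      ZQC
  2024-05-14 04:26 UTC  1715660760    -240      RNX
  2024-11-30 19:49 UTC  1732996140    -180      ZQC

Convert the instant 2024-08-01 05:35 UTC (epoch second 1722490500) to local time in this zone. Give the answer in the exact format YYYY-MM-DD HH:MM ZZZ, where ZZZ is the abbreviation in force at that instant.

2024-08-01 01:35 RNX

Query: 2024-08-01 05:35 UTC
Rule 4/5 (RNX, -04:00): 2024-05-14 04:26 UTC ≤ query < 2024-11-30 19:49 UTC
5·60 + 35 - 240 = 95 min
95 = 0·1440 + 95; 95 = 1·60 + 35 → 01:35, same day
→ 2024-08-01 01:35 RNX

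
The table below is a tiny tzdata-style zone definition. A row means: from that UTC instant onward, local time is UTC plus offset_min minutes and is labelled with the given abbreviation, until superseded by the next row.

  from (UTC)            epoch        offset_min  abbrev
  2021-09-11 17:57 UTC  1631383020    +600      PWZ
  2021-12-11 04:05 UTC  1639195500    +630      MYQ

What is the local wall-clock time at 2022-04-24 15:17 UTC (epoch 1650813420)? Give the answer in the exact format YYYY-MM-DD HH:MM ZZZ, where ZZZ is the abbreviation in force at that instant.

Query: 2022-04-24 15:17 UTC
Rule 2/2 (MYQ, +10:30): 2021-12-11 04:05 UTC ≤ query < +∞
15·60 + 17 + 630 = 1547 min
1547 = 1·1440 + 107; 107 = 1·60 + 47 → 01:47, 2022-04-24 + 1 day = 2022-04-25
→ 2022-04-25 01:47 MYQ

2022-04-25 01:47 MYQ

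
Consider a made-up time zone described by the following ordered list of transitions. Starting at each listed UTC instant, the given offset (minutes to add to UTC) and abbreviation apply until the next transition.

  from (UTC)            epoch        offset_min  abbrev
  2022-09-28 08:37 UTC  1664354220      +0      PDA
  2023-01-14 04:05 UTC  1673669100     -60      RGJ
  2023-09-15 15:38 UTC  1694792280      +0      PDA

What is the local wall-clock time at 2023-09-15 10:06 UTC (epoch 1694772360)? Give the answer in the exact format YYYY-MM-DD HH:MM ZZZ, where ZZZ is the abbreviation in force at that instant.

2023-09-15 09:06 RGJ

Query: 2023-09-15 10:06 UTC
Rule 2/3 (RGJ, -01:00): 2023-01-14 04:05 UTC ≤ query < 2023-09-15 15:38 UTC
10·60 + 6 - 60 = 546 min
546 = 0·1440 + 546; 546 = 9·60 + 6 → 09:06, same day
→ 2023-09-15 09:06 RGJ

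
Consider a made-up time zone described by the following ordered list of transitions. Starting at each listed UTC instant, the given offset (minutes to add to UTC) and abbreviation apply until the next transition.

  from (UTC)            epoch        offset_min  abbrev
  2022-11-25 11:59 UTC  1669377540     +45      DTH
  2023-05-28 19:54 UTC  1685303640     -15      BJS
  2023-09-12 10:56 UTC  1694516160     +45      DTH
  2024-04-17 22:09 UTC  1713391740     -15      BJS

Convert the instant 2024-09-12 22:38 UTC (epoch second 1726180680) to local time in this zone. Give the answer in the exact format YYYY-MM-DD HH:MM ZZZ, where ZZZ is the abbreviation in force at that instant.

2024-09-12 22:23 BJS

Query: 2024-09-12 22:38 UTC
Rule 4/4 (BJS, -00:15): 2024-04-17 22:09 UTC ≤ query < +∞
22·60 + 38 - 15 = 1343 min
1343 = 0·1440 + 1343; 1343 = 22·60 + 23 → 22:23, same day
→ 2024-09-12 22:23 BJS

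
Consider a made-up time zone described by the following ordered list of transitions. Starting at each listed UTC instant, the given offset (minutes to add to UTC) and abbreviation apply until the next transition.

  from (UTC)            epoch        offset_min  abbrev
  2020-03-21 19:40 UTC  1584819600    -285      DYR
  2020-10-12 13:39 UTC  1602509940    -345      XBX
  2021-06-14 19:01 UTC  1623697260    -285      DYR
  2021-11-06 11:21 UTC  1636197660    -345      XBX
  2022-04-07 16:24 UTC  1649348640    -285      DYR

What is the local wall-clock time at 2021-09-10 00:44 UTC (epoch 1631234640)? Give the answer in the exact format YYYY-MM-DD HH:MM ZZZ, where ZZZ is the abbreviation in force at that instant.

Query: 2021-09-10 00:44 UTC
Rule 3/5 (DYR, -04:45): 2021-06-14 19:01 UTC ≤ query < 2021-11-06 11:21 UTC
0·60 + 44 - 285 = -241 min
-241 = -1·1440 + 1199; 1199 = 19·60 + 59 → 19:59, 2021-09-10 - 1 day = 2021-09-09
→ 2021-09-09 19:59 DYR

2021-09-09 19:59 DYR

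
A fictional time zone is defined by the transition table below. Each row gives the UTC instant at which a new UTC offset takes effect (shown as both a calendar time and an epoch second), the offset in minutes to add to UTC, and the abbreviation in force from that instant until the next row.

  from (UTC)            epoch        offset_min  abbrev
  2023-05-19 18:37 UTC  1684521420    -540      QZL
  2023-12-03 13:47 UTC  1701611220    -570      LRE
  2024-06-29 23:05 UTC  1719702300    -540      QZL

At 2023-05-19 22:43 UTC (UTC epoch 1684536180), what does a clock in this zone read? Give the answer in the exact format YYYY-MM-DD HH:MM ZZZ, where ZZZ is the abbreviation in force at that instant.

Query: 2023-05-19 22:43 UTC
Rule 1/3 (QZL, -09:00): 2023-05-19 18:37 UTC ≤ query < 2023-12-03 13:47 UTC
22·60 + 43 - 540 = 823 min
823 = 0·1440 + 823; 823 = 13·60 + 43 → 13:43, same day
→ 2023-05-19 13:43 QZL

2023-05-19 13:43 QZL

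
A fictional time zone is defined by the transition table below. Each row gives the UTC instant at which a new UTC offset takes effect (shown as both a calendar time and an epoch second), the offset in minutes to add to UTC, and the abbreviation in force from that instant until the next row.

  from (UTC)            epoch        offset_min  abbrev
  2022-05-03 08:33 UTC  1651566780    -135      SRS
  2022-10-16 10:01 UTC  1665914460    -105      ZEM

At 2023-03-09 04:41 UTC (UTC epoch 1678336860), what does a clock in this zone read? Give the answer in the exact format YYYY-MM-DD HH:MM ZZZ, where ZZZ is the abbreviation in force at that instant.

2023-03-09 02:56 ZEM

Query: 2023-03-09 04:41 UTC
Rule 2/2 (ZEM, -01:45): 2022-10-16 10:01 UTC ≤ query < +∞
4·60 + 41 - 105 = 176 min
176 = 0·1440 + 176; 176 = 2·60 + 56 → 02:56, same day
→ 2023-03-09 02:56 ZEM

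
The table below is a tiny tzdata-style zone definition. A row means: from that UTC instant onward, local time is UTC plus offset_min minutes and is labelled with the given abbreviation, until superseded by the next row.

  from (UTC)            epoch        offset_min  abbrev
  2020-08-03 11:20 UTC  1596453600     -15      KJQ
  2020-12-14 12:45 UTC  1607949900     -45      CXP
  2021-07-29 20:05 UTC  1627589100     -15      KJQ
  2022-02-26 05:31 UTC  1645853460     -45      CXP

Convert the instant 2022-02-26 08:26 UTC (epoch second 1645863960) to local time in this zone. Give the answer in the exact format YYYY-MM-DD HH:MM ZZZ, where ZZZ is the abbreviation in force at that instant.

Query: 2022-02-26 08:26 UTC
Rule 4/4 (CXP, -00:45): 2022-02-26 05:31 UTC ≤ query < +∞
8·60 + 26 - 45 = 461 min
461 = 0·1440 + 461; 461 = 7·60 + 41 → 07:41, same day
→ 2022-02-26 07:41 CXP

2022-02-26 07:41 CXP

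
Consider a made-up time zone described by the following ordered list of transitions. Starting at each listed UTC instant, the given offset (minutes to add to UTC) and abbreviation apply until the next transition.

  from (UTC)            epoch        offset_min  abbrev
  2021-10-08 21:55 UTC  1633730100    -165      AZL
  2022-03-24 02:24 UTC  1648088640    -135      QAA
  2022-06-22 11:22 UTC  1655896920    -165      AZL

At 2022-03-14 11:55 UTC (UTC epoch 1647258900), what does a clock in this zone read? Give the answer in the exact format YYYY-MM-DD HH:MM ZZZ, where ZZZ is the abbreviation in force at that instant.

Query: 2022-03-14 11:55 UTC
Rule 1/3 (AZL, -02:45): 2021-10-08 21:55 UTC ≤ query < 2022-03-24 02:24 UTC
11·60 + 55 - 165 = 550 min
550 = 0·1440 + 550; 550 = 9·60 + 10 → 09:10, same day
→ 2022-03-14 09:10 AZL

2022-03-14 09:10 AZL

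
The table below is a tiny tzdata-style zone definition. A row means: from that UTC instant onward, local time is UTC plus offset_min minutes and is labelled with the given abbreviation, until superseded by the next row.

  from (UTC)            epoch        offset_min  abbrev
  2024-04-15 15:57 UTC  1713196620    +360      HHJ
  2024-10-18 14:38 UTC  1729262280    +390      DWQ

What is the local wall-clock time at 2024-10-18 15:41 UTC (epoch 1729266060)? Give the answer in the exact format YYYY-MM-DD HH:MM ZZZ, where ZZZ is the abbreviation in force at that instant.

Query: 2024-10-18 15:41 UTC
Rule 2/2 (DWQ, +06:30): 2024-10-18 14:38 UTC ≤ query < +∞
15·60 + 41 + 390 = 1331 min
1331 = 0·1440 + 1331; 1331 = 22·60 + 11 → 22:11, same day
→ 2024-10-18 22:11 DWQ

2024-10-18 22:11 DWQ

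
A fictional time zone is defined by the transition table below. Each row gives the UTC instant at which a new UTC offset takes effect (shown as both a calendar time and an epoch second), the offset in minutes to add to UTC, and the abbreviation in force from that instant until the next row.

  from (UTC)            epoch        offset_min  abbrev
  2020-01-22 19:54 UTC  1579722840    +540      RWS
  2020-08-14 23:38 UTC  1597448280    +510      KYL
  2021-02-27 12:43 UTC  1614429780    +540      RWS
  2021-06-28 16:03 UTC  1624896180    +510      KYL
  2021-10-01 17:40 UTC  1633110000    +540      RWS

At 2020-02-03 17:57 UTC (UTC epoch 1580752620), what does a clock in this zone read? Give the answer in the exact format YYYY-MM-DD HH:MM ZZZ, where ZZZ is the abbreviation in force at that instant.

Query: 2020-02-03 17:57 UTC
Rule 1/5 (RWS, +09:00): 2020-01-22 19:54 UTC ≤ query < 2020-08-14 23:38 UTC
17·60 + 57 + 540 = 1617 min
1617 = 1·1440 + 177; 177 = 2·60 + 57 → 02:57, 2020-02-03 + 1 day = 2020-02-04
→ 2020-02-04 02:57 RWS

2020-02-04 02:57 RWS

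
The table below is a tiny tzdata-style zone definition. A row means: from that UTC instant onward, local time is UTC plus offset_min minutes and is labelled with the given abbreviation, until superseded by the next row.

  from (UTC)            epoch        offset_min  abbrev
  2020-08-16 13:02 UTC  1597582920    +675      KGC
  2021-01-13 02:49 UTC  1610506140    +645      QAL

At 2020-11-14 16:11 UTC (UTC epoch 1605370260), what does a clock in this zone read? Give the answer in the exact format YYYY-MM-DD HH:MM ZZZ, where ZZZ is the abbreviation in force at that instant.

Query: 2020-11-14 16:11 UTC
Rule 1/2 (KGC, +11:15): 2020-08-16 13:02 UTC ≤ query < 2021-01-13 02:49 UTC
16·60 + 11 + 675 = 1646 min
1646 = 1·1440 + 206; 206 = 3·60 + 26 → 03:26, 2020-11-14 + 1 day = 2020-11-15
→ 2020-11-15 03:26 KGC

2020-11-15 03:26 KGC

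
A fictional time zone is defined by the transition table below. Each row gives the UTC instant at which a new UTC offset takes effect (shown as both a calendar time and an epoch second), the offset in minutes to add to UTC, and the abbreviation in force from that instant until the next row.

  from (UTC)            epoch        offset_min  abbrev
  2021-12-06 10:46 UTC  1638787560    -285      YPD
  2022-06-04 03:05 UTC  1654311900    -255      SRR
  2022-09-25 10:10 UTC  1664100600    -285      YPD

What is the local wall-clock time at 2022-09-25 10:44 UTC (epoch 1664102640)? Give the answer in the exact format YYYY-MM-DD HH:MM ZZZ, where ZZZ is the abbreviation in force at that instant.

Query: 2022-09-25 10:44 UTC
Rule 3/3 (YPD, -04:45): 2022-09-25 10:10 UTC ≤ query < +∞
10·60 + 44 - 285 = 359 min
359 = 0·1440 + 359; 359 = 5·60 + 59 → 05:59, same day
→ 2022-09-25 05:59 YPD

2022-09-25 05:59 YPD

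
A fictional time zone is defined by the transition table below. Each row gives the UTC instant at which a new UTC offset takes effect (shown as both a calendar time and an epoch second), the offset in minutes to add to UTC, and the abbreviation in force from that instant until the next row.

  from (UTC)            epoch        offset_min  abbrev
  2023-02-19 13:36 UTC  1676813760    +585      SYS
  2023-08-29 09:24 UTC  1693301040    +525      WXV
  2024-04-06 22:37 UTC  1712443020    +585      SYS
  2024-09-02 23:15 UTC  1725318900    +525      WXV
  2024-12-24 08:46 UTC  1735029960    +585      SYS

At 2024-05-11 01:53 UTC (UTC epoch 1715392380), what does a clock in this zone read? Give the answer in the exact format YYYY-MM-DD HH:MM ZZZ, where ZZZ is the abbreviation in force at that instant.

Query: 2024-05-11 01:53 UTC
Rule 3/5 (SYS, +09:45): 2024-04-06 22:37 UTC ≤ query < 2024-09-02 23:15 UTC
1·60 + 53 + 585 = 698 min
698 = 0·1440 + 698; 698 = 11·60 + 38 → 11:38, same day
→ 2024-05-11 11:38 SYS

2024-05-11 11:38 SYS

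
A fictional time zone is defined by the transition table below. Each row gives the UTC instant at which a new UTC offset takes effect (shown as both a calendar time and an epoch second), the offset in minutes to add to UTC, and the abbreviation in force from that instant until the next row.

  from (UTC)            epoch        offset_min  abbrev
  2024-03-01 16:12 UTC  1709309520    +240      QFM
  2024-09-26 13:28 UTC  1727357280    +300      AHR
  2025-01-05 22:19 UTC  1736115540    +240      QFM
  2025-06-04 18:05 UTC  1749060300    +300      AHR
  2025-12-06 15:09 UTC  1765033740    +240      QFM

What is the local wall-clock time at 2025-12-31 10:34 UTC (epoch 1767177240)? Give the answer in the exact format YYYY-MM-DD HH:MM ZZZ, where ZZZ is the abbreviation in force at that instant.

Query: 2025-12-31 10:34 UTC
Rule 5/5 (QFM, +04:00): 2025-12-06 15:09 UTC ≤ query < +∞
10·60 + 34 + 240 = 874 min
874 = 0·1440 + 874; 874 = 14·60 + 34 → 14:34, same day
→ 2025-12-31 14:34 QFM

2025-12-31 14:34 QFM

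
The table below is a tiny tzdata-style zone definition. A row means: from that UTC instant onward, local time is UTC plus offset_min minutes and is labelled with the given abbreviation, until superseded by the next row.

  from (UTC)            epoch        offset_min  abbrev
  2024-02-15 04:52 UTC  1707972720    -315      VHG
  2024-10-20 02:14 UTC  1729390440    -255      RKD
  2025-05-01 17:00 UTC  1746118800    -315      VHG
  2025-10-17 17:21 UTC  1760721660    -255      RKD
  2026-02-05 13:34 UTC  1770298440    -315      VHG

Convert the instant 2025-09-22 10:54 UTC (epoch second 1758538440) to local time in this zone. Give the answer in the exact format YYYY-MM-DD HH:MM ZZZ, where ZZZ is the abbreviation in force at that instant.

Query: 2025-09-22 10:54 UTC
Rule 3/5 (VHG, -05:15): 2025-05-01 17:00 UTC ≤ query < 2025-10-17 17:21 UTC
10·60 + 54 - 315 = 339 min
339 = 0·1440 + 339; 339 = 5·60 + 39 → 05:39, same day
→ 2025-09-22 05:39 VHG

2025-09-22 05:39 VHG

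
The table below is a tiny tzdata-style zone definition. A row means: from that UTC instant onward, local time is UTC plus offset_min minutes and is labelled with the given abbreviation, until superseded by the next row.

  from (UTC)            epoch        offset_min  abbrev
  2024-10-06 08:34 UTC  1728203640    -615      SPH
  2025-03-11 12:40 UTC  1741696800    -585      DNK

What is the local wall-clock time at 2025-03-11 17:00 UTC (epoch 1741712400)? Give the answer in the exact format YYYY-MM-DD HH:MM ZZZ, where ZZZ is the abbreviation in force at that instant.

Query: 2025-03-11 17:00 UTC
Rule 2/2 (DNK, -09:45): 2025-03-11 12:40 UTC ≤ query < +∞
17·60 + 0 - 585 = 435 min
435 = 0·1440 + 435; 435 = 7·60 + 15 → 07:15, same day
→ 2025-03-11 07:15 DNK

2025-03-11 07:15 DNK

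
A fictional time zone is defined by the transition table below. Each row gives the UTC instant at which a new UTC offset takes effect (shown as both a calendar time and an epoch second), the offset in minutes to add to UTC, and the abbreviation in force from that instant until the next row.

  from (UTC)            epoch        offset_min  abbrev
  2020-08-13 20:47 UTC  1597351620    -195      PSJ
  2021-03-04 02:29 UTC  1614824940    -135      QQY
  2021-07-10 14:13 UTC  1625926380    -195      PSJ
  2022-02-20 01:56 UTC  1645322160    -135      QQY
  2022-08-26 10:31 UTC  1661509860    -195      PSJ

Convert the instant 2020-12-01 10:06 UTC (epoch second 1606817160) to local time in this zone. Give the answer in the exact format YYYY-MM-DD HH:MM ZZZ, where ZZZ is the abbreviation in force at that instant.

Query: 2020-12-01 10:06 UTC
Rule 1/5 (PSJ, -03:15): 2020-08-13 20:47 UTC ≤ query < 2021-03-04 02:29 UTC
10·60 + 6 - 195 = 411 min
411 = 0·1440 + 411; 411 = 6·60 + 51 → 06:51, same day
→ 2020-12-01 06:51 PSJ

2020-12-01 06:51 PSJ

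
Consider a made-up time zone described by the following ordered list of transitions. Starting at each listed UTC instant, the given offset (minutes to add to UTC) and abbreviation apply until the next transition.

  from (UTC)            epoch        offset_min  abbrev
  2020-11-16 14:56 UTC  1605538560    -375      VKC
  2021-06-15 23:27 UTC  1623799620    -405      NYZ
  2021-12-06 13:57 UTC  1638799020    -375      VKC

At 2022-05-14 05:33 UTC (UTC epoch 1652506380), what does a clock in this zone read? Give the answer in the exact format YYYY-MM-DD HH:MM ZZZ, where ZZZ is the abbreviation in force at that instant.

2022-05-13 23:18 VKC

Query: 2022-05-14 05:33 UTC
Rule 3/3 (VKC, -06:15): 2021-12-06 13:57 UTC ≤ query < +∞
5·60 + 33 - 375 = -42 min
-42 = -1·1440 + 1398; 1398 = 23·60 + 18 → 23:18, 2022-05-14 - 1 day = 2022-05-13
→ 2022-05-13 23:18 VKC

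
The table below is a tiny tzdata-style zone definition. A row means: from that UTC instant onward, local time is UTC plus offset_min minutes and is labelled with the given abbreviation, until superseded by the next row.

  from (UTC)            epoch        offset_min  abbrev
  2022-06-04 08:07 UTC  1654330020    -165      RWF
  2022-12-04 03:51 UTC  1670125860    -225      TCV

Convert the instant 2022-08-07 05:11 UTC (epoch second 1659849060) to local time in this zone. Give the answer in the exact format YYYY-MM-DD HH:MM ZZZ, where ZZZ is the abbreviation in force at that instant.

2022-08-07 02:26 RWF

Query: 2022-08-07 05:11 UTC
Rule 1/2 (RWF, -02:45): 2022-06-04 08:07 UTC ≤ query < 2022-12-04 03:51 UTC
5·60 + 11 - 165 = 146 min
146 = 0·1440 + 146; 146 = 2·60 + 26 → 02:26, same day
→ 2022-08-07 02:26 RWF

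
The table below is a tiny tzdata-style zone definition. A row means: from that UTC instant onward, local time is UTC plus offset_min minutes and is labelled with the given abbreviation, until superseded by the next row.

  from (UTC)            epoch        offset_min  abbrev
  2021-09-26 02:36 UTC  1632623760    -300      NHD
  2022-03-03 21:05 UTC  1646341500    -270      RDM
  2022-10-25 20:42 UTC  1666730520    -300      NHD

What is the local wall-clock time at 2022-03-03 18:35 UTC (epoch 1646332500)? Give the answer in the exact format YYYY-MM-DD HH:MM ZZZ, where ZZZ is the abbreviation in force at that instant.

Query: 2022-03-03 18:35 UTC
Rule 1/3 (NHD, -05:00): 2021-09-26 02:36 UTC ≤ query < 2022-03-03 21:05 UTC
18·60 + 35 - 300 = 815 min
815 = 0·1440 + 815; 815 = 13·60 + 35 → 13:35, same day
→ 2022-03-03 13:35 NHD

2022-03-03 13:35 NHD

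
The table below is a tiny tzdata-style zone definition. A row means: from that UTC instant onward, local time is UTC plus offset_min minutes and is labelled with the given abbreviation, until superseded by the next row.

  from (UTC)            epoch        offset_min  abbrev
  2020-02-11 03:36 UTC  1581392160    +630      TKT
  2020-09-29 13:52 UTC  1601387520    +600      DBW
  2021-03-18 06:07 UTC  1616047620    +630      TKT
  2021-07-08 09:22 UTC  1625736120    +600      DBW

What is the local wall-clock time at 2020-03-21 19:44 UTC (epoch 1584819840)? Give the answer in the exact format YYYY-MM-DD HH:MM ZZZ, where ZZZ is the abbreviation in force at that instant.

Query: 2020-03-21 19:44 UTC
Rule 1/4 (TKT, +10:30): 2020-02-11 03:36 UTC ≤ query < 2020-09-29 13:52 UTC
19·60 + 44 + 630 = 1814 min
1814 = 1·1440 + 374; 374 = 6·60 + 14 → 06:14, 2020-03-21 + 1 day = 2020-03-22
→ 2020-03-22 06:14 TKT

2020-03-22 06:14 TKT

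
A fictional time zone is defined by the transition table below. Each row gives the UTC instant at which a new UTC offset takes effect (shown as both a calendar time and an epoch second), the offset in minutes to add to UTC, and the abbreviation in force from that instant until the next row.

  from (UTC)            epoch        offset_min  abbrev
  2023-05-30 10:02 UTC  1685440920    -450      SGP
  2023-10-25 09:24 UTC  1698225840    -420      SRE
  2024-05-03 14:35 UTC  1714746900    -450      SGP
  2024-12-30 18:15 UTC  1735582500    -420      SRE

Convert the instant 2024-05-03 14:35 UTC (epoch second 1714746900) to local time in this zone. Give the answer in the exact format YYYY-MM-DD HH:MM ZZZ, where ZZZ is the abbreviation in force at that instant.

2024-05-03 07:05 SGP

Query: 2024-05-03 14:35 UTC
Rule 3/4 (SGP, -07:30): 2024-05-03 14:35 UTC ≤ query < 2024-12-30 18:15 UTC
14·60 + 35 - 450 = 425 min
425 = 0·1440 + 425; 425 = 7·60 + 5 → 07:05, same day
→ 2024-05-03 07:05 SGP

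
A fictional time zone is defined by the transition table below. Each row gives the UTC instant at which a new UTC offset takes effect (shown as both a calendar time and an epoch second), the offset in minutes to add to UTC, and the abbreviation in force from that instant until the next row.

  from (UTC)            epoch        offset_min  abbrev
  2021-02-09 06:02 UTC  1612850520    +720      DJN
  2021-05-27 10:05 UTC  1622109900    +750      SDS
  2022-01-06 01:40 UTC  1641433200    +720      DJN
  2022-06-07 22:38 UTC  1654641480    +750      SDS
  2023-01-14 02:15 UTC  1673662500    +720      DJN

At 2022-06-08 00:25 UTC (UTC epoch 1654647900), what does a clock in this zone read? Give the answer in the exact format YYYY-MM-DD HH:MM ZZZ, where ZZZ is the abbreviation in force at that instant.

2022-06-08 12:55 SDS

Query: 2022-06-08 00:25 UTC
Rule 4/5 (SDS, +12:30): 2022-06-07 22:38 UTC ≤ query < 2023-01-14 02:15 UTC
0·60 + 25 + 750 = 775 min
775 = 0·1440 + 775; 775 = 12·60 + 55 → 12:55, same day
→ 2022-06-08 12:55 SDS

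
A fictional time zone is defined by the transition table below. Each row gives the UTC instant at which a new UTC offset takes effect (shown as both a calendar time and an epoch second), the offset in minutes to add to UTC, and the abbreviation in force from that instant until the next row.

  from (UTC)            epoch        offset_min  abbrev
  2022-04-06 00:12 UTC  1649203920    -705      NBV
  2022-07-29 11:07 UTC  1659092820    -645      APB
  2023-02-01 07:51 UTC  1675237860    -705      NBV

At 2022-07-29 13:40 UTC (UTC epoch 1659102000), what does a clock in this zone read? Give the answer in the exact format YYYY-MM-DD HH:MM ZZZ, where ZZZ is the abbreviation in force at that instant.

Query: 2022-07-29 13:40 UTC
Rule 2/3 (APB, -10:45): 2022-07-29 11:07 UTC ≤ query < 2023-02-01 07:51 UTC
13·60 + 40 - 645 = 175 min
175 = 0·1440 + 175; 175 = 2·60 + 55 → 02:55, same day
→ 2022-07-29 02:55 APB

2022-07-29 02:55 APB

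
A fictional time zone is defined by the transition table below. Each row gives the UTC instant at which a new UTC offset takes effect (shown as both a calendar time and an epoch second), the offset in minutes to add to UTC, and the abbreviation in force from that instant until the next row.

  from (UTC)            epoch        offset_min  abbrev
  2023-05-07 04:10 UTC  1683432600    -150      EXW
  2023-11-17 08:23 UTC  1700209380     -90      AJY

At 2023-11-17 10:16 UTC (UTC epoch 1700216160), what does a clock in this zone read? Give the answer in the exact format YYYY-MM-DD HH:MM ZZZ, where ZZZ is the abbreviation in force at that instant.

Query: 2023-11-17 10:16 UTC
Rule 2/2 (AJY, -01:30): 2023-11-17 08:23 UTC ≤ query < +∞
10·60 + 16 - 90 = 526 min
526 = 0·1440 + 526; 526 = 8·60 + 46 → 08:46, same day
→ 2023-11-17 08:46 AJY

2023-11-17 08:46 AJY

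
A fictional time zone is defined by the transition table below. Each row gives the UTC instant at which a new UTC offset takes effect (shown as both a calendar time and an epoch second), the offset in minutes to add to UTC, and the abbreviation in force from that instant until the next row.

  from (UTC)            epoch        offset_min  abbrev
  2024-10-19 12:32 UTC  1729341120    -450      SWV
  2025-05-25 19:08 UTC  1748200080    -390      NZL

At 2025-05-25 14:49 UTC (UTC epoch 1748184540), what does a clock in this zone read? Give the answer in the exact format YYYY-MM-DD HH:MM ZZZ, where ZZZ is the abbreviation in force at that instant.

Query: 2025-05-25 14:49 UTC
Rule 1/2 (SWV, -07:30): 2024-10-19 12:32 UTC ≤ query < 2025-05-25 19:08 UTC
14·60 + 49 - 450 = 439 min
439 = 0·1440 + 439; 439 = 7·60 + 19 → 07:19, same day
→ 2025-05-25 07:19 SWV

2025-05-25 07:19 SWV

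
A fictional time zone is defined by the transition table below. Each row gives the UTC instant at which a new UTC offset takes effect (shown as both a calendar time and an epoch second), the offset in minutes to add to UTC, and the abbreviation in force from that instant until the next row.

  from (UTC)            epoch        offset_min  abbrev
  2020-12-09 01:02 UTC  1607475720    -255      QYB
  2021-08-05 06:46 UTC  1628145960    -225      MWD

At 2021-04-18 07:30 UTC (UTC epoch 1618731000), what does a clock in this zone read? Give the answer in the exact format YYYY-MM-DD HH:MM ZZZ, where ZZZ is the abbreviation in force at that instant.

2021-04-18 03:15 QYB

Query: 2021-04-18 07:30 UTC
Rule 1/2 (QYB, -04:15): 2020-12-09 01:02 UTC ≤ query < 2021-08-05 06:46 UTC
7·60 + 30 - 255 = 195 min
195 = 0·1440 + 195; 195 = 3·60 + 15 → 03:15, same day
→ 2021-04-18 03:15 QYB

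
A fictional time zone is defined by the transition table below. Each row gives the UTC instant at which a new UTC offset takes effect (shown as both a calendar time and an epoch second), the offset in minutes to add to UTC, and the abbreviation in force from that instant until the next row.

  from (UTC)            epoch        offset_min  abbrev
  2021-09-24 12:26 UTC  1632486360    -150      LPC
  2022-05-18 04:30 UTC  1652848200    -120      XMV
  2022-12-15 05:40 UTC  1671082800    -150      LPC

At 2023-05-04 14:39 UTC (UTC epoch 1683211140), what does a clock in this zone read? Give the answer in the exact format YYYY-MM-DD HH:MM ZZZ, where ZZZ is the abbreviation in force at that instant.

2023-05-04 12:09 LPC

Query: 2023-05-04 14:39 UTC
Rule 3/3 (LPC, -02:30): 2022-12-15 05:40 UTC ≤ query < +∞
14·60 + 39 - 150 = 729 min
729 = 0·1440 + 729; 729 = 12·60 + 9 → 12:09, same day
→ 2023-05-04 12:09 LPC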